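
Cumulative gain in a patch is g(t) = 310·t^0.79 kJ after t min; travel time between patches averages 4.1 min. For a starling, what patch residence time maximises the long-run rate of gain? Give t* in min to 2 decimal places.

Optimal t* satisfies g'(t*) = g(t*)/(T + t*).
g'(t) = 0.79·310·t^-0.21. Setting 0.79·310·t^-0.21 = 310·t^0.79/(4.1+t) gives 0.79(4.1+t) = t, so 0.21·t = 0.79×4.1.
t* = 0.79×4.1/0.21 = 15.42 min.

15.42 min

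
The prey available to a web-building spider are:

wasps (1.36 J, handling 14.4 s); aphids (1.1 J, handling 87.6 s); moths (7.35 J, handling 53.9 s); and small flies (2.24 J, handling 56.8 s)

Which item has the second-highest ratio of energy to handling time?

In descending order of E/h:
moths: 7.35/53.9 = 0.136 J/s
wasps: 1.36/14.4 = 0.0944 J/s
small flies: 2.24/56.8 = 0.0394 J/s
aphids: 1.1/87.6 = 0.0126 J/s

wasps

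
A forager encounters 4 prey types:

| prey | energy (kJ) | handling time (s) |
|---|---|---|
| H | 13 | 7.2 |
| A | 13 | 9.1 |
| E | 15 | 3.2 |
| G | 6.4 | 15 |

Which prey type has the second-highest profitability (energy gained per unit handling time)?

H

Profitability E/h (kJ/s): H = 13/7.2 = 1.81, A = 13/9.1 = 1.43, E = 15/3.2 = 4.69, G = 6.4/15 = 0.427.
Ranked: E > H > A > G.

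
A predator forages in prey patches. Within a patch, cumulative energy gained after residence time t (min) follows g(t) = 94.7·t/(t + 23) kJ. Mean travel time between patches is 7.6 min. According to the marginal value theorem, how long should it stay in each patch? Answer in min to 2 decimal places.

13.22 min

Maximise g(t)/(T+t): set derivative to zero → g'(t)(T+t) = g(t).
g'(t) = 94.7·23/(t + 23)². Setting 94.7·23/(t+23)² = 94.7t/[(t+23)(7.6+t)] gives 23(7.6+t) = t(t+23), so t² = 23×7.6 = 174.8.
t* = √174.8 = 13.22 min.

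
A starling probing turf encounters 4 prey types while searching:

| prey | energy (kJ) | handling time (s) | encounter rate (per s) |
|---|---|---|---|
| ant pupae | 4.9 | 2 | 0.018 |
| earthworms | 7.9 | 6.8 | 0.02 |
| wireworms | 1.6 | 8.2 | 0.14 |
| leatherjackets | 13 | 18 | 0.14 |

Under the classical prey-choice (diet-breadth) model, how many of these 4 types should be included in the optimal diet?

Profitabilities (E/h, kJ/s): ant pupae 2.45, earthworms 1.16, leatherjackets 0.722, wireworms 0.195. Add prey in this order while the next type's profitability exceeds the intake rate on those already taken.
Rate on top 1: 0.08514. earthworms: 1.16 > 0.08514 → include.
Rate on top 2: 0.2101. leatherjackets: 0.722 > 0.2101 → include.
Rate on top 3: 0.5596. wireworms: 0.195 < 0.5596 → exclude; stop.
Optimal diet: ant pupae, earthworms, leatherjackets — 3 of 4 types.

3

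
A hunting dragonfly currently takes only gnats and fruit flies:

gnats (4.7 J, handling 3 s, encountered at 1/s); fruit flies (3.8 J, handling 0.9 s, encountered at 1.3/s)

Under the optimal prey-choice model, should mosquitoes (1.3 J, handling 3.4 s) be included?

On gnats and fruit flies alone, R = ΣλE/(1+Σλh) = 9.64/5.17 = 1.865 J/s.
mosquitoes: E/h = 1.3/3.4 = 0.3824 J/s.
0.3824 < 1.865, so adding mosquitoes would lower the average — exclude it.

No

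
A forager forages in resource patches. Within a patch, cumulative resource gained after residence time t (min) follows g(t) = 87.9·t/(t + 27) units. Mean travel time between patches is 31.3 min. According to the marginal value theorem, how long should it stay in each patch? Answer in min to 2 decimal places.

By the marginal value theorem, leave when the instantaneous gain rate g'(t) equals the habitat-wide average g(t)/(T + t).
g'(t) = 87.9·27/(t + 27)². Setting 87.9·27/(t+27)² = 87.9t/[(t+27)(31.3+t)] gives 27(31.3+t) = t(t+27), so t² = 27×31.3 = 845.1.
t* = √845.1 = 29.07 min.

29.07 min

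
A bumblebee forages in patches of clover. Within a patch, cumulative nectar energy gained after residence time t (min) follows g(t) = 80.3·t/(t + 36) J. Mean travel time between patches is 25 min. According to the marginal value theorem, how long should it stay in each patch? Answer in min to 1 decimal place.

By the marginal value theorem, leave when the instantaneous gain rate g'(t) equals the habitat-wide average g(t)/(T + t).
g'(t) = 80.3·36/(t + 36)². Setting 80.3·36/(t+36)² = 80.3t/[(t+36)(25+t)] gives 36(25+t) = t(t+36), so t² = 36×25 = 900.
t* = √900 = 30 min.

30.0 min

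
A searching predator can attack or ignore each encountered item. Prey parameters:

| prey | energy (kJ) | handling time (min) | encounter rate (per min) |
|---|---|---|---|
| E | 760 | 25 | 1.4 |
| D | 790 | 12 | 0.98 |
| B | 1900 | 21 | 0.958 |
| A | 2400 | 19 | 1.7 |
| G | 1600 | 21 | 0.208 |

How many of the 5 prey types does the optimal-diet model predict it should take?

Profitabilities (E/h, kJ/min): A 126, B 90.5, G 76.2, D 65.8, E 30.4. Add prey in this order while the next type's profitability exceeds the intake rate on those already taken.
Rate on top 1: 122.5. B: 90.5 < 122.5 → exclude; stop.
Optimal diet: A — 1 of 5 types.

1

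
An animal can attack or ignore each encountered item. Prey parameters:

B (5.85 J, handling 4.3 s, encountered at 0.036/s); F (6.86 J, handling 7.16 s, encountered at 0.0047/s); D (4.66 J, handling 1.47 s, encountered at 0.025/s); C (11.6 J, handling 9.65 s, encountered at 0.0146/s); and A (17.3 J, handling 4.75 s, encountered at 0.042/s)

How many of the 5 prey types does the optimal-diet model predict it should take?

5

Profitabilities (E/h, J/s): A 3.64, D 3.17, B 1.36, C 1.2, F 0.958. Add prey in this order while the next type's profitability exceeds the intake rate on those already taken.
Rate on top 1: 0.6058. D: 3.17 > 0.6058 → include.
Rate on top 2: 0.682. B: 1.36 > 0.682 → include.
Rate on top 3: 0.7575. C: 1.2 > 0.7575 → include.
Rate on top 4: 0.7984. F: 0.958 > 0.7984 → include.
Optimal diet: A, D, B, C, F — 5 of 5 types.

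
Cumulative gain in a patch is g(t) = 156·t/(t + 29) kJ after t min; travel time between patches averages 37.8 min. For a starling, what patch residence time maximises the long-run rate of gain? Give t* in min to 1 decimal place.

By the marginal value theorem, leave when the instantaneous gain rate g'(t) equals the habitat-wide average g(t)/(T + t).
g'(t) = 156·29/(t + 29)². Setting 156·29/(t+29)² = 156t/[(t+29)(37.8+t)] gives 29(37.8+t) = t(t+29), so t² = 29×37.8 = 1096.
t* = √1096 = 33.11 min.

33.1 min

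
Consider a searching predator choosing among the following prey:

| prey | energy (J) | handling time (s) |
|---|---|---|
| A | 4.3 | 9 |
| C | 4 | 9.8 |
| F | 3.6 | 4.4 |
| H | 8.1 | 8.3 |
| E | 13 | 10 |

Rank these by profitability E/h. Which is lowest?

C

In descending order of E/h:
E: 13/10 = 1.3 J/s
H: 8.1/8.3 = 0.976 J/s
F: 3.6/4.4 = 0.818 J/s
A: 4.3/9 = 0.478 J/s
C: 4/9.8 = 0.408 J/s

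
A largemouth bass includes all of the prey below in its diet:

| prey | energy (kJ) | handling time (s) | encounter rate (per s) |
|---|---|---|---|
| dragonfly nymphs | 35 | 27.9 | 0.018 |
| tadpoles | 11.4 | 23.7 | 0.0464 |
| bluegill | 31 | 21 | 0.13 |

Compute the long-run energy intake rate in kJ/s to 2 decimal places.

0.97 kJ/s

R = Σλ_iE_i / (1 + Σλ_ih_i)
Numerator: 0.018×35 + 0.0464×11.4 + 0.13×31 = 5.189
Denominator: 1 + 0.018×27.9 + 0.0464×23.7 + 0.13×21 = 5.332
R = 5.189/5.332 = 0.9732 kJ/s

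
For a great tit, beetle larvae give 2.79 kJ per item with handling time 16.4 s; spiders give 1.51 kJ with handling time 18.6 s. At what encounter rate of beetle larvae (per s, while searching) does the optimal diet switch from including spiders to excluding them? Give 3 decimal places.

Drop spiders once their profitability E₂/h₂ falls below the rate achievable on beetle larvae alone: E₂/h₂ = λE₁/(1 + λh₁).
Solve for λ: λE₁h₂ = E₂(1 + λh₁) → λ(E₁h₂ − E₂h₁) = E₂ → λ = E₂/(E₁h₂ − E₂h₁).
λ = 1.51/(2.79×18.6 − 1.51×16.4) = 1.51/27.13 = 0.05566 per s.

0.056 per s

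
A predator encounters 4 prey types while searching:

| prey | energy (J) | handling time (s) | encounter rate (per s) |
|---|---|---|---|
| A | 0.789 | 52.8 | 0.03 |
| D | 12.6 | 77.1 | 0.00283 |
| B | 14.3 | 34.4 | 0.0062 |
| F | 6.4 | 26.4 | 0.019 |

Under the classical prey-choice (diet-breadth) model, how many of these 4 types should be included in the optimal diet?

3

Rank by E/h (J/s): B 0.416, F 0.242, D 0.163, A 0.0149. Include each in turn until the next type's E/h falls below the running intake rate.
Rate on top 1: 0.07307. F: 0.242 > 0.07307 → include.
Rate on top 2: 0.1226. D: 0.163 > 0.1226 → include.
Rate on top 3: 0.1272. A: 0.0149 < 0.1272 → exclude; stop.
Optimal diet: B, F, D — 3 of 4 types.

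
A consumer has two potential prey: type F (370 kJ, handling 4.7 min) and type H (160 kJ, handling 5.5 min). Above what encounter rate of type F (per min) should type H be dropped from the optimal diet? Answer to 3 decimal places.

Drop type H once their profitability E₂/h₂ falls below the rate achievable on type F alone: E₂/h₂ = λE₁/(1 + λh₁).
Solve for λ: λE₁h₂ = E₂(1 + λh₁) → λ(E₁h₂ − E₂h₁) = E₂ → λ = E₂/(E₁h₂ − E₂h₁).
λ = 160/(370×5.5 − 160×4.7) = 160/1283 = 0.1247 per min.

0.125 per min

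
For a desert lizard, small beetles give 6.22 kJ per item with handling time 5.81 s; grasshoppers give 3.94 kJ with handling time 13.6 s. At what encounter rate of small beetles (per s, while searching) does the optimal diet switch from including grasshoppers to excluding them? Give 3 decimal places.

Drop grasshoppers once their profitability E₂/h₂ falls below the rate achievable on small beetles alone: E₂/h₂ = λE₁/(1 + λh₁).
Solve for λ: λE₁h₂ = E₂(1 + λh₁) → λ(E₁h₂ − E₂h₁) = E₂ → λ = E₂/(E₁h₂ − E₂h₁).
λ = 3.94/(6.22×13.6 − 3.94×5.81) = 3.94/61.7 = 0.06386 per s.

0.064 per s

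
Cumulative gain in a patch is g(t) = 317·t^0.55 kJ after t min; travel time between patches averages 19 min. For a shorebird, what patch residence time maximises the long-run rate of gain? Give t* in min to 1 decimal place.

Optimal t* satisfies g'(t*) = g(t*)/(T + t*).
g'(t) = 0.55·317·t^-0.45. Setting 0.55·317·t^-0.45 = 317·t^0.55/(19+t) gives 0.55(19+t) = t, so 0.45·t = 0.55×19.
t* = 0.55×19/0.45 = 23.22 min.

23.2 min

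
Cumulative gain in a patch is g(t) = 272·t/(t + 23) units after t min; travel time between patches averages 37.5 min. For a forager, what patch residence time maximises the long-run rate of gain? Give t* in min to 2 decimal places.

29.37 min

Maximise g(t)/(T+t): set derivative to zero → g'(t)(T+t) = g(t).
g'(t) = 272·23/(t + 23)². Setting 272·23/(t+23)² = 272t/[(t+23)(37.5+t)] gives 23(37.5+t) = t(t+23), so t² = 23×37.5 = 862.5.
t* = √862.5 = 29.37 min.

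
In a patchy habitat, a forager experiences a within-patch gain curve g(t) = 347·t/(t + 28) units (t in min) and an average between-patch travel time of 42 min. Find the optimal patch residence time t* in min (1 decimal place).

Optimal t* satisfies g'(t*) = g(t*)/(T + t*).
g'(t) = 347·28/(t + 28)². Setting 347·28/(t+28)² = 347t/[(t+28)(42+t)] gives 28(42+t) = t(t+28), so t² = 28×42 = 1176.
t* = √1176 = 34.29 min.

34.3 min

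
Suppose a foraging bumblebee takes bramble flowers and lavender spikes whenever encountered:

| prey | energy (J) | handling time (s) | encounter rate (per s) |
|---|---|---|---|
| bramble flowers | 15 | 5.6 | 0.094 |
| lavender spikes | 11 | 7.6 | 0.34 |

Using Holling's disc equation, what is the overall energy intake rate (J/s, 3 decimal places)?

Energy encountered per unit search time: 0.094×15 + 0.34×11 = 5.15 J/s.
Handling time per unit search time: 0.094×5.6 + 0.34×7.6 = 3.11.
Rate = 5.15/(1 + 3.11) = 1.253 J/s.

1.253 J/s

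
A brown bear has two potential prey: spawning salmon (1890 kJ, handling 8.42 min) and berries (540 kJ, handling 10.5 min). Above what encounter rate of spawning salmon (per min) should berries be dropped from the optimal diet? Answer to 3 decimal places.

At the threshold, the rate on spawning salmon alone equals the profitability of berries: λ·1890/(1 + λ·8.42) = 540/10.5 = 51.43.
Rearranging, λ(1890 − 51.43×8.42) = 51.43, so λ = 51.43/1457 = 0.0353 per min.

0.035 per min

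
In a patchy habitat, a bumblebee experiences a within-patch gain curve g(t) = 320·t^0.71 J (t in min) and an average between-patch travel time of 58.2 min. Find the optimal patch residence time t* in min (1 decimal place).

142.5 min

Maximise g(t)/(T+t): set derivative to zero → g'(t)(T+t) = g(t).
g'(t) = 0.71·320·t^-0.29. Setting 0.71·320·t^-0.29 = 320·t^0.71/(58.2+t) gives 0.71(58.2+t) = t, so 0.29·t = 0.71×58.2.
t* = 0.71×58.2/0.29 = 142.5 min.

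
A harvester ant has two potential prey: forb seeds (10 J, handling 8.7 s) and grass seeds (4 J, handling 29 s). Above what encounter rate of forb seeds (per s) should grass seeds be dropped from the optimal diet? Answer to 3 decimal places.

At the threshold, the rate on forb seeds alone equals the profitability of grass seeds: λ·10/(1 + λ·8.7) = 4/29 = 0.1379.
Rearranging, λ(10 − 0.1379×8.7) = 0.1379, so λ = 0.1379/8.8 = 0.01567 per s.

0.016 per s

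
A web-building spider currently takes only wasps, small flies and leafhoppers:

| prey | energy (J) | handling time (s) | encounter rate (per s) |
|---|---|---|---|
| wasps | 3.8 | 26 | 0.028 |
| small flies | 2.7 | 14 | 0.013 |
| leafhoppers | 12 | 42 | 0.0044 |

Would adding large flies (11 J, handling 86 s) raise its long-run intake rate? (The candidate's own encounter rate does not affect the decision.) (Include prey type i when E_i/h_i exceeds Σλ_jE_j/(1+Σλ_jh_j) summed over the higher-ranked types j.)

Yes

Intake rate on the current diet: R = (0.028×3.8 + 0.013×2.7 + 0.0044×12) / (1 + 0.028×26 + 0.013×14 + 0.0044×42) = 0.1943/2.095 = 0.09275 J/s.
Profitability of large flies: 11/86 = 0.1279 J/s.
Since 0.1279 > R, including large flies increases the long-run rate.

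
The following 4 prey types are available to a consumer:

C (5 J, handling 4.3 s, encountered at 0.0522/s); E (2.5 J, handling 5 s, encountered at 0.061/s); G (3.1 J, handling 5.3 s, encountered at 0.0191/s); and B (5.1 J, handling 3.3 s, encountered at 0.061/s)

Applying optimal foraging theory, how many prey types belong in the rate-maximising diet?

Rank by E/h (J/s): B 1.55, C 1.16, G 0.585, E 0.5. Include each in turn until the next type's E/h falls below the running intake rate.
Rate on top 1: 0.259. C: 1.16 > 0.259 → include.
Rate on top 2: 0.4013. G: 0.585 > 0.4013 → include.
Rate on top 3: 0.4134. E: 0.5 > 0.4134 → include.
Optimal diet: B, C, G, E — 4 of 4 types.

4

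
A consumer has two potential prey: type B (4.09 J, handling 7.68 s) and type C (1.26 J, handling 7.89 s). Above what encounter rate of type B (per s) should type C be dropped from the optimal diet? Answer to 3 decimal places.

The zero-one rule: include type C iff E₂/h₂ > λE₁/(1+λh₁). Equality gives the switch point.
λE₁h₂ = E₂ + λE₂h₁ ⇒ λ = E₂/(E₁h₂ − E₂h₁) = 1.26/(32.27 − 9.677) = 0.05577 per s.

0.056 per s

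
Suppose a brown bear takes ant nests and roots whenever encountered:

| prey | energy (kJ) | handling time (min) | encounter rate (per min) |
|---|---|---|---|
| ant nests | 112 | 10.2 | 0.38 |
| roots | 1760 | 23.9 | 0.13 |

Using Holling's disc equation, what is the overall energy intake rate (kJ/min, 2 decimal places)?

33.99 kJ/min

R = (0.38×112 + 0.13×1760) / (1 + 0.38×10.2 + 0.13×23.9) = 271.4/7.983 = 33.99 kJ/min.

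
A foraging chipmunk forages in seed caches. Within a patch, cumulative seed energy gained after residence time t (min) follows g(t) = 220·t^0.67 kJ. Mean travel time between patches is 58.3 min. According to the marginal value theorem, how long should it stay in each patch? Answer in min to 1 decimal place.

118.4 min

Optimal t* satisfies g'(t*) = g(t*)/(T + t*).
g'(t) = 0.67·220·t^-0.33. Setting 0.67·220·t^-0.33 = 220·t^0.67/(58.3+t) gives 0.67(58.3+t) = t, so 0.33·t = 0.67×58.3.
t* = 0.67×58.3/0.33 = 118.4 min.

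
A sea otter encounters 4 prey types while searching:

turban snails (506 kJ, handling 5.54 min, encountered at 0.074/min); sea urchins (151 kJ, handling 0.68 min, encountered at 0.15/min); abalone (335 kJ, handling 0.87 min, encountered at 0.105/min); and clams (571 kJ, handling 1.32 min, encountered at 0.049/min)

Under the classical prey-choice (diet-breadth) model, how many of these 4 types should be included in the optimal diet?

Profitabilities (E/h, kJ/min): clams 433, abalone 385, sea urchins 222, turban snails 91.3. Add prey in this order while the next type's profitability exceeds the intake rate on those already taken.
Rate on top 1: 26.28. abalone: 385 > 26.28 → include.
Rate on top 2: 54.63. sea urchins: 222 > 54.63 → include.
Rate on top 3: 68.21. turban snails: 91.3 > 68.21 → include.
Optimal diet: clams, abalone, sea urchins, turban snails — 4 of 4 types.

4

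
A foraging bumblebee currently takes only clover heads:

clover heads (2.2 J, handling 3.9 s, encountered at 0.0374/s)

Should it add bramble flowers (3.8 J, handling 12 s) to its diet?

Yes

On clover heads alone, R = ΣλE/(1+Σλh) = 0.08228/1.146 = 0.07181 J/s.
bramble flowers: E/h = 3.8/12 = 0.3167 J/s.
Since 0.3167 > R, including bramble flowers increases the long-run rate.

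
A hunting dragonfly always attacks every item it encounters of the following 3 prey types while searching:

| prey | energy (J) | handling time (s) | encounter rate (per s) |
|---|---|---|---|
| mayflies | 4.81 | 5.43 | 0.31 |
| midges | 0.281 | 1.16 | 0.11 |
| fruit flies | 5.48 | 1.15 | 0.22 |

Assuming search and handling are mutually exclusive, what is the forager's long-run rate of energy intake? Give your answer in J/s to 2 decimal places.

0.89 J/s

R = Σλ_iE_i / (1 + Σλ_ih_i)
Numerator: 0.31×4.81 + 0.11×0.281 + 0.22×5.48 = 2.728
Denominator: 1 + 0.31×5.43 + 0.11×1.16 + 0.22×1.15 = 3.064
R = 2.728/3.064 = 0.8902 J/s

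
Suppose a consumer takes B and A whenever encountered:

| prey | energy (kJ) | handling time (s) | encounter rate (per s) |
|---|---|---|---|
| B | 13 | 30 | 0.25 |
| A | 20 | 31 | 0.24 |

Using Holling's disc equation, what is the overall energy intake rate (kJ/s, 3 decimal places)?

R = Σλ_iE_i / (1 + Σλ_ih_i)
Numerator: 0.25×13 + 0.24×20 = 8.05
Denominator: 1 + 0.25×30 + 0.24×31 = 15.94
R = 8.05/15.94 = 0.505 kJ/s

0.505 kJ/s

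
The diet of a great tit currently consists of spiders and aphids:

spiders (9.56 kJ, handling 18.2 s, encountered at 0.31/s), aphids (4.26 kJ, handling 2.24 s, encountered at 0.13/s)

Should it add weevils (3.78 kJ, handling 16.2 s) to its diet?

Intake rate on the current diet: R = (0.31×9.56 + 0.13×4.26) / (1 + 0.31×18.2 + 0.13×2.24) = 3.517/6.933 = 0.5073 kJ/s.
weevils: E/h = 3.78/16.2 = 0.2333 kJ/s.
Since 0.2333 < R, time spent handling weevils is better spent searching.

No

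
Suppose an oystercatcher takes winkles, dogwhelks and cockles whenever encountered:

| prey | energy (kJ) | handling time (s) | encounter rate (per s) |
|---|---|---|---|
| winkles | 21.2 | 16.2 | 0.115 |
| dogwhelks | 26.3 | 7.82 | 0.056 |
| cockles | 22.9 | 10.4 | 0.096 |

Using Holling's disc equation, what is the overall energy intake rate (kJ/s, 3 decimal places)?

R = Σλ_iE_i / (1 + Σλ_ih_i)
Numerator: 0.115×21.2 + 0.056×26.3 + 0.096×22.9 = 6.109
Denominator: 1 + 0.115×16.2 + 0.056×7.82 + 0.096×10.4 = 4.299
R = 6.109/4.299 = 1.421 kJ/s

1.421 kJ/s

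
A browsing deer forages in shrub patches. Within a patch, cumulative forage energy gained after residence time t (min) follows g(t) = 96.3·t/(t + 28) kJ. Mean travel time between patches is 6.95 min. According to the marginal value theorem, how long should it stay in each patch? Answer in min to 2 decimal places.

Optimal t* satisfies g'(t*) = g(t*)/(T + t*).
g'(t) = 96.3·28/(t + 28)². Setting 96.3·28/(t+28)² = 96.3t/[(t+28)(6.95+t)] gives 28(6.95+t) = t(t+28), so t² = 28×6.95 = 194.6.
t* = √194.6 = 13.95 min.

13.95 min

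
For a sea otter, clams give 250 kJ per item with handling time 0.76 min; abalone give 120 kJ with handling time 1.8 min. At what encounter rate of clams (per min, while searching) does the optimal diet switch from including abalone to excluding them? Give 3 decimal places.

0.334 per min

The zero-one rule: include abalone iff E₂/h₂ > λE₁/(1+λh₁). Equality gives the switch point.
λE₁h₂ = E₂ + λE₂h₁ ⇒ λ = E₂/(E₁h₂ − E₂h₁) = 120/(450 − 91.2) = 0.3344 per min.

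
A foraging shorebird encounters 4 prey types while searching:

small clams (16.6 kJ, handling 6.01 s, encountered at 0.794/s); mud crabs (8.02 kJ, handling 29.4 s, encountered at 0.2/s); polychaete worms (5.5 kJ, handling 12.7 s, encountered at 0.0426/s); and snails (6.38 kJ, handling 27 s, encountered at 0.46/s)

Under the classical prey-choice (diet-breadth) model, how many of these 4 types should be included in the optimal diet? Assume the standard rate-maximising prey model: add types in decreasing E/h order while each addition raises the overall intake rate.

E/h in descending order: small clams 2.76, polychaete worms 0.433, mud crabs 0.273, snails 0.236 kJ/s. The optimal diet is the largest prefix of this list for which every included type satisfies E_i/h_i > R on the types above it.
Rate on top 1: 2.284. polychaete worms: 0.433 < 2.284 → exclude; stop.
Optimal diet: small clams — 1 of 4 types.

1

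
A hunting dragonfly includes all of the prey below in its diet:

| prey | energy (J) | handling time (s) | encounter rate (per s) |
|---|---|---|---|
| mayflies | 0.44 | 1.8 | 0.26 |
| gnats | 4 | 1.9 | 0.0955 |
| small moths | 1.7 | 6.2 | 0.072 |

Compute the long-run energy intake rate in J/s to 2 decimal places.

0.30 J/s

R = (0.26×0.44 + 0.0955×4 + 0.072×1.7) / (1 + 0.26×1.8 + 0.0955×1.9 + 0.072×6.2) = 0.6188/2.096 = 0.2953 J/s.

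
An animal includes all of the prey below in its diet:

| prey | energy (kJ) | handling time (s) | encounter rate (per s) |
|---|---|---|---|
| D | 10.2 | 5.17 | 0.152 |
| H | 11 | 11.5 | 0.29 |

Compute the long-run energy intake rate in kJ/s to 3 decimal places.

R = Σλ_iE_i / (1 + Σλ_ih_i)
Numerator: 0.152×10.2 + 0.29×11 = 4.74
Denominator: 1 + 0.152×5.17 + 0.29×11.5 = 5.121
R = 4.74/5.121 = 0.9257 kJ/s

0.926 kJ/s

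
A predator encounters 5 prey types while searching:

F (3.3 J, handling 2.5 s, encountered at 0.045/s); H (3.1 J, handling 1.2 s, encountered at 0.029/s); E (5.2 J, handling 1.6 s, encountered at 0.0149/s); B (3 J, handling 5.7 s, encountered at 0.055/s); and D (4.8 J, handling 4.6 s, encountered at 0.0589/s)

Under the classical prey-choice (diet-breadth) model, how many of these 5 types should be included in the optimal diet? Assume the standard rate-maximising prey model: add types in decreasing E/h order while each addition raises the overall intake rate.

Rank by E/h (J/s): E 3.25, H 2.58, F 1.32, D 1.04, B 0.526. Include each in turn until the next type's E/h falls below the running intake rate.
Rate on top 1: 0.07568. H: 2.58 > 0.07568 → include.
Rate on top 2: 0.1581. F: 1.32 > 0.1581 → include.
Rate on top 3: 0.2697. D: 1.04 > 0.2697 → include.
Rate on top 4: 0.4151. B: 0.526 > 0.4151 → include.
Optimal diet: E, H, F, D, B — 5 of 5 types.

5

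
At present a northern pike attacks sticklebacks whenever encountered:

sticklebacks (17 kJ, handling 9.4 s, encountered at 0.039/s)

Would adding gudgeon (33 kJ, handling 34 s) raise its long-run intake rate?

Intake rate on the current diet: R = (0.039×17) / (1 + 0.039×9.4) = 0.663/1.367 = 0.4851 kJ/s.
Profitability of gudgeon: 33/34 = 0.9706 kJ/s.
Since 0.9706 > R, including gudgeon increases the long-run rate.

Yes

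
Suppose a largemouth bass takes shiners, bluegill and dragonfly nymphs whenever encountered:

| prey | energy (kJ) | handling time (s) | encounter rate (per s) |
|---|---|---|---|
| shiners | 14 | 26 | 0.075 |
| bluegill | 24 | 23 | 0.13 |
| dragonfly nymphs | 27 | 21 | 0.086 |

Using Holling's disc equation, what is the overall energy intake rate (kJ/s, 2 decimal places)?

0.84 kJ/s

R = (0.075×14 + 0.13×24 + 0.086×27) / (1 + 0.075×26 + 0.13×23 + 0.086×21) = 6.492/7.746 = 0.8381 kJ/s.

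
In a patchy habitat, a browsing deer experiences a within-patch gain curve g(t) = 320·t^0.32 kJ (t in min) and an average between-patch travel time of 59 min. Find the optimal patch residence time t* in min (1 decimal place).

27.8 min

Maximise g(t)/(T+t): set derivative to zero → g'(t)(T+t) = g(t).
g'(t) = 0.32·320·t^-0.68. Setting 0.32·320·t^-0.68 = 320·t^0.32/(59+t) gives 0.32(59+t) = t, so 0.68·t = 0.32×59.
t* = 0.32×59/0.68 = 27.76 min.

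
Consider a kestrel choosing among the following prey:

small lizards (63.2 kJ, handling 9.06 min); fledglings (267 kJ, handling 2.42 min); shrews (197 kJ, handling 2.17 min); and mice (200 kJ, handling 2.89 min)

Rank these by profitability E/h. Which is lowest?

small lizards

Profitability E/h (kJ/min): small lizards = 63.2/9.06 = 6.98, fledglings = 267/2.42 = 110, shrews = 197/2.17 = 90.8, mice = 200/2.89 = 69.2.
Ranked: fledglings > shrews > mice > small lizards.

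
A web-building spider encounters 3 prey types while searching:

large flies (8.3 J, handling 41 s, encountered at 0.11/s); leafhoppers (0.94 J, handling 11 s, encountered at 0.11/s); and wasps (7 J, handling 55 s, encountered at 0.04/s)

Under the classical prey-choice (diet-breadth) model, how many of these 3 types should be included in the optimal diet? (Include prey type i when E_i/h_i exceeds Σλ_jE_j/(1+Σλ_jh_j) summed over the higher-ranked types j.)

1

Rank by E/h (J/s): large flies 0.202, wasps 0.127, leafhoppers 0.0855. Include each in turn until the next type's E/h falls below the running intake rate.
Rate on top 1: 0.1657. wasps: 0.127 < 0.1657 → exclude; stop.
Optimal diet: large flies — 1 of 3 types.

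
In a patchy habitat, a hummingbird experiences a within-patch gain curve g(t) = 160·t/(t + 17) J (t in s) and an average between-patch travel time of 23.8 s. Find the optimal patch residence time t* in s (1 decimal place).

20.1 s

Optimal t* satisfies g'(t*) = g(t*)/(T + t*).
g'(t) = 160·17/(t + 17)². Setting 160·17/(t+17)² = 160t/[(t+17)(23.8+t)] gives 17(23.8+t) = t(t+17), so t² = 17×23.8 = 404.6.
t* = √404.6 = 20.11 s.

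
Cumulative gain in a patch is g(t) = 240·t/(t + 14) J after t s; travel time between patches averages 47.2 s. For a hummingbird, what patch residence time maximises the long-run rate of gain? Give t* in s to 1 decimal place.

By the marginal value theorem, leave when the instantaneous gain rate g'(t) equals the habitat-wide average g(t)/(T + t).
g'(t) = 240·14/(t + 14)². Setting 240·14/(t+14)² = 240t/[(t+14)(47.2+t)] gives 14(47.2+t) = t(t+14), so t² = 14×47.2 = 660.8.
t* = √660.8 = 25.71 s.

25.7 s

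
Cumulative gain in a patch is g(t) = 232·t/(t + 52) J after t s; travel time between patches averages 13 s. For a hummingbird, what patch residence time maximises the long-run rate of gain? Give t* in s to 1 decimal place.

26.0 s

Optimal t* satisfies g'(t*) = g(t*)/(T + t*).
g'(t) = 232·52/(t + 52)². Setting 232·52/(t+52)² = 232t/[(t+52)(13+t)] gives 52(13+t) = t(t+52), so t² = 52×13 = 676.
t* = √676 = 26 s.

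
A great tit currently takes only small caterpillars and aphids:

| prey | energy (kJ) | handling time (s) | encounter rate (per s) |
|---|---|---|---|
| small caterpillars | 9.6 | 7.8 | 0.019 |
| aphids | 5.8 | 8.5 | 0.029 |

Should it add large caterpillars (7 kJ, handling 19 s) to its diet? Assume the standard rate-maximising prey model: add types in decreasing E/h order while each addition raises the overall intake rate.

Yes

Intake rate on the current diet: R = (0.019×9.6 + 0.029×5.8) / (1 + 0.019×7.8 + 0.029×8.5) = 0.3506/1.395 = 0.2514 kJ/s.
large caterpillars: E/h = 7/19 = 0.3684 kJ/s.
0.3684 > 0.2514, so adding large caterpillars raises the average — include it.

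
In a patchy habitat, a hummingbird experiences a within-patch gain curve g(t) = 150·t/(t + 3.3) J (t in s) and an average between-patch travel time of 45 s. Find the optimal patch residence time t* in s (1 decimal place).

Optimal t* satisfies g'(t*) = g(t*)/(T + t*).
g'(t) = 150·3.3/(t + 3.3)². Setting 150·3.3/(t+3.3)² = 150t/[(t+3.3)(45+t)] gives 3.3(45+t) = t(t+3.3), so t² = 3.3×45 = 148.5.
t* = √148.5 = 12.19 s.

12.2 s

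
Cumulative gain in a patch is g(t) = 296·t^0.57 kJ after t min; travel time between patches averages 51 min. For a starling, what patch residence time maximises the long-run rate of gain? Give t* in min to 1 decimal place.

67.6 min

Optimal t* satisfies g'(t*) = g(t*)/(T + t*).
g'(t) = 0.57·296·t^-0.43. Setting 0.57·296·t^-0.43 = 296·t^0.57/(51+t) gives 0.57(51+t) = t, so 0.43·t = 0.57×51.
t* = 0.57×51/0.43 = 67.6 min.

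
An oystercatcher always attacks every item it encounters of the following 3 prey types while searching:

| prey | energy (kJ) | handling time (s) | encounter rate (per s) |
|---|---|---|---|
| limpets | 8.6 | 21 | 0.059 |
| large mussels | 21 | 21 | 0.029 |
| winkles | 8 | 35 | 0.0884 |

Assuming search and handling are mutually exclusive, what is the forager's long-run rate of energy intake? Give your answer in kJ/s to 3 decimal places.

Energy encountered per unit search time: 0.059×8.6 + 0.029×21 + 0.0884×8 = 1.824 kJ/s.
Handling time per unit search time: 0.059×21 + 0.029×21 + 0.0884×35 = 4.942.
Rate = 1.824/(1 + 4.942) = 0.3069 kJ/s.

0.307 kJ/s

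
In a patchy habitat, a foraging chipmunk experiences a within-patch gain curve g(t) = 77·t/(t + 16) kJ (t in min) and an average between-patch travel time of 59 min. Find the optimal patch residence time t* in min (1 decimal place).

By the marginal value theorem, leave when the instantaneous gain rate g'(t) equals the habitat-wide average g(t)/(T + t).
g'(t) = 77·16/(t + 16)². Setting 77·16/(t+16)² = 77t/[(t+16)(59+t)] gives 16(59+t) = t(t+16), so t² = 16×59 = 944.
t* = √944 = 30.72 min.

30.7 min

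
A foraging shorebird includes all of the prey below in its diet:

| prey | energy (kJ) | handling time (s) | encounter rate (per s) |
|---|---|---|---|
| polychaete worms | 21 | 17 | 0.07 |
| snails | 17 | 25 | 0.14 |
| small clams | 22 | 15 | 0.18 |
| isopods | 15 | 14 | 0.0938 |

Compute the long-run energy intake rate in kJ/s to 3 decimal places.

0.950 kJ/s

R = (0.07×21 + 0.14×17 + 0.18×22 + 0.0938×15) / (1 + 0.07×17 + 0.14×25 + 0.18×15 + 0.0938×14) = 9.217/9.703 = 0.9499 kJ/s.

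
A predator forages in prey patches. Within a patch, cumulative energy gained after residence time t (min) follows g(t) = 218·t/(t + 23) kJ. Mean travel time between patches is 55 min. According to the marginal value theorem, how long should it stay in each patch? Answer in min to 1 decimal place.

35.6 min

Maximise g(t)/(T+t): set derivative to zero → g'(t)(T+t) = g(t).
g'(t) = 218·23/(t + 23)². Setting 218·23/(t+23)² = 218t/[(t+23)(55+t)] gives 23(55+t) = t(t+23), so t² = 23×55 = 1265.
t* = √1265 = 35.57 min.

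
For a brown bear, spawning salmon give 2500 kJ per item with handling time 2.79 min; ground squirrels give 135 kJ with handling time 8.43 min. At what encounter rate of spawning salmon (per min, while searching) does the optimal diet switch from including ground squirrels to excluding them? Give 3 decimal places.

Drop ground squirrels once their profitability E₂/h₂ falls below the rate achievable on spawning salmon alone: E₂/h₂ = λE₁/(1 + λh₁).
Solve for λ: λE₁h₂ = E₂(1 + λh₁) → λ(E₁h₂ − E₂h₁) = E₂ → λ = E₂/(E₁h₂ − E₂h₁).
λ = 135/(2500×8.43 − 135×2.79) = 135/2.07e+04 = 0.006522 per min.

0.007 per min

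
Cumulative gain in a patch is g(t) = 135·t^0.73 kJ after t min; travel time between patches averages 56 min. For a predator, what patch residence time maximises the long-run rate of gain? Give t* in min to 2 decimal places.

By the marginal value theorem, leave when the instantaneous gain rate g'(t) equals the habitat-wide average g(t)/(T + t).
g'(t) = 0.73·135·t^-0.27. Setting 0.73·135·t^-0.27 = 135·t^0.73/(56+t) gives 0.73(56+t) = t, so 0.27·t = 0.73×56.
t* = 0.73×56/0.27 = 151.4 min.

151.41 min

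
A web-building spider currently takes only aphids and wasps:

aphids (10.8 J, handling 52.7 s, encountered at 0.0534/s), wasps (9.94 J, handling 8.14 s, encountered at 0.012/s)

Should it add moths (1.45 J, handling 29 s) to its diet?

No

On aphids and wasps alone, R = ΣλE/(1+Σλh) = 0.696/3.912 = 0.1779 J/s.
Profitability of moths: 1.45/29 = 0.05 J/s.
0.05 < 0.1779, so adding moths would lower the average — exclude it.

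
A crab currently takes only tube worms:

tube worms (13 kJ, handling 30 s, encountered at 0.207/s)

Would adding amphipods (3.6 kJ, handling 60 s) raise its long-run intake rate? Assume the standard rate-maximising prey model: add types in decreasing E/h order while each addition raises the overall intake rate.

On tube worms alone, R = ΣλE/(1+Σλh) = 2.691/7.21 = 0.3732 kJ/s.
Profitability of amphipods: 3.6/60 = 0.06 kJ/s.
Since 0.06 < R, time spent handling amphipods is better spent searching.

No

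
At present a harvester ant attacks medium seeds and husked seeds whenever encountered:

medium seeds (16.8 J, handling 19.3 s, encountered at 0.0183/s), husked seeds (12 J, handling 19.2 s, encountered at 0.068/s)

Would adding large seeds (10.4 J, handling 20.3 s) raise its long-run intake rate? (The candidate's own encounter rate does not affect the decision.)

Yes

Intake rate on the current diet: R = (0.0183×16.8 + 0.068×12) / (1 + 0.0183×19.3 + 0.068×19.2) = 1.123/2.659 = 0.4225 J/s.
Profitability of large seeds: 10.4/20.3 = 0.5123 J/s.
Since 0.5123 > R, including large seeds increases the long-run rate.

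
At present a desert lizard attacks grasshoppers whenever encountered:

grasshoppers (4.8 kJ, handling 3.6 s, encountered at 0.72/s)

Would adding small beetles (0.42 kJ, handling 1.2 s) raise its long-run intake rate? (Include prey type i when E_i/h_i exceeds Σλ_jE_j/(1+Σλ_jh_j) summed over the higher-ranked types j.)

Intake rate on the current diet: R = (0.72×4.8) / (1 + 0.72×3.6) = 3.456/3.592 = 0.9621 kJ/s.
small beetles: E/h = 0.42/1.2 = 0.35 kJ/s.
Since 0.35 < R, time spent handling small beetles is better spent searching.

No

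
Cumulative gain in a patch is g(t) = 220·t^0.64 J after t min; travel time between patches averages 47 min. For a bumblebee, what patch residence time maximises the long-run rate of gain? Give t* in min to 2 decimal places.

83.56 min

By the marginal value theorem, leave when the instantaneous gain rate g'(t) equals the habitat-wide average g(t)/(T + t).
g'(t) = 0.64·220·t^-0.36. Setting 0.64·220·t^-0.36 = 220·t^0.64/(47+t) gives 0.64(47+t) = t, so 0.36·t = 0.64×47.
t* = 0.64×47/0.36 = 83.56 min.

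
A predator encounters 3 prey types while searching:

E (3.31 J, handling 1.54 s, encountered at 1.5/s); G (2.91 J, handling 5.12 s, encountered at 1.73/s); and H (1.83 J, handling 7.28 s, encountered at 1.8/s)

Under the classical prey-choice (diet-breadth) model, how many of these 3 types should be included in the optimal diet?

1

Profitabilities (E/h, J/s): E 2.15, G 0.568, H 0.251. Add prey in this order while the next type's profitability exceeds the intake rate on those already taken.
Rate on top 1: 1.5. G: 0.568 < 1.5 → exclude; stop.
Optimal diet: E — 1 of 3 types.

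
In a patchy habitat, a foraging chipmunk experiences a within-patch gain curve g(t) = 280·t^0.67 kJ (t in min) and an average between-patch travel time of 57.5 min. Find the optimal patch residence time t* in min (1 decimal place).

116.7 min

By the marginal value theorem, leave when the instantaneous gain rate g'(t) equals the habitat-wide average g(t)/(T + t).
g'(t) = 0.67·280·t^-0.33. Setting 0.67·280·t^-0.33 = 280·t^0.67/(57.5+t) gives 0.67(57.5+t) = t, so 0.33·t = 0.67×57.5.
t* = 0.67×57.5/0.33 = 116.7 min.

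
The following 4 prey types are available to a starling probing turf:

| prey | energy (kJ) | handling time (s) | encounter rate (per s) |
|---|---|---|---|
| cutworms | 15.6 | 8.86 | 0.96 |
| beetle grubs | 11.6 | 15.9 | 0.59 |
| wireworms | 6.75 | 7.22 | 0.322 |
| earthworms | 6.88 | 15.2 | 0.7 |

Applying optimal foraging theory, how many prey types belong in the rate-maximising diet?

Rank by E/h (kJ/s): cutworms 1.76, wireworms 0.935, beetle grubs 0.73, earthworms 0.453. Include each in turn until the next type's E/h falls below the running intake rate.
Rate on top 1: 1.575. wireworms: 0.935 < 1.575 → exclude; stop.
Optimal diet: cutworms — 1 of 4 types.

1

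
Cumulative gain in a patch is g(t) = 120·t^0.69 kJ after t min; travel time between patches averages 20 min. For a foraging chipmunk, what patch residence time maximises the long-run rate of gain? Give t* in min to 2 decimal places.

By the marginal value theorem, leave when the instantaneous gain rate g'(t) equals the habitat-wide average g(t)/(T + t).
g'(t) = 0.69·120·t^-0.31. Setting 0.69·120·t^-0.31 = 120·t^0.69/(20+t) gives 0.69(20+t) = t, so 0.31·t = 0.69×20.
t* = 0.69×20/0.31 = 44.52 min.

44.52 min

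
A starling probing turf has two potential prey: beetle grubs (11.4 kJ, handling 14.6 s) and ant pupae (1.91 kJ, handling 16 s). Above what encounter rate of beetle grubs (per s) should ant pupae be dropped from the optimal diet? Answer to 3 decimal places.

Drop ant pupae once their profitability E₂/h₂ falls below the rate achievable on beetle grubs alone: E₂/h₂ = λE₁/(1 + λh₁).
Solve for λ: λE₁h₂ = E₂(1 + λh₁) → λ(E₁h₂ − E₂h₁) = E₂ → λ = E₂/(E₁h₂ − E₂h₁).
λ = 1.91/(11.4×16 − 1.91×14.6) = 1.91/154.5 = 0.01236 per s.

0.012 per s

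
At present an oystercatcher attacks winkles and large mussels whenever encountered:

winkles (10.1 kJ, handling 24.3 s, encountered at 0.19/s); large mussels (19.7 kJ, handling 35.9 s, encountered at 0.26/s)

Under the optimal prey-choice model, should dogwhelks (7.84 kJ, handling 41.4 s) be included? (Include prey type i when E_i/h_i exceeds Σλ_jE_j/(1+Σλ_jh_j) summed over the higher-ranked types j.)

No

Current rate: (0.19×10.1 + 0.26×19.7)/(1 + 0.19×24.3 + 0.26×35.9) = 0.4709 kJ/s.
dogwhelks: E/h = 7.84/41.4 = 0.1894 kJ/s.
0.1894 < 0.4709, so adding dogwhelks would lower the average — exclude it.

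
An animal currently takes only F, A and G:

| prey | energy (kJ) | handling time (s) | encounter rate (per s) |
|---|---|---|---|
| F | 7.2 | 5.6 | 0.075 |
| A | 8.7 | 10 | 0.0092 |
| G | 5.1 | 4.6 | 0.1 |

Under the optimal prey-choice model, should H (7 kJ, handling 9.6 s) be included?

Yes

Intake rate on the current diet: R = (0.075×7.2 + 0.0092×8.7 + 0.1×5.1) / (1 + 0.075×5.6 + 0.0092×10 + 0.1×4.6) = 1.13/1.972 = 0.573 kJ/s.
Profitability of H: 7/9.6 = 0.7292 kJ/s.
Since 0.7292 > R, including H increases the long-run rate.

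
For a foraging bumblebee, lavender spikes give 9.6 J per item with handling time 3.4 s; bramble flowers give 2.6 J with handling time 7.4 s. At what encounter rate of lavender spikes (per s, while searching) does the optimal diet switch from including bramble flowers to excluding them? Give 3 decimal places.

Drop bramble flowers once their profitability E₂/h₂ falls below the rate achievable on lavender spikes alone: E₂/h₂ = λE₁/(1 + λh₁).
Solve for λ: λE₁h₂ = E₂(1 + λh₁) → λ(E₁h₂ − E₂h₁) = E₂ → λ = E₂/(E₁h₂ − E₂h₁).
λ = 2.6/(9.6×7.4 − 2.6×3.4) = 2.6/62.2 = 0.0418 per s.

0.042 per s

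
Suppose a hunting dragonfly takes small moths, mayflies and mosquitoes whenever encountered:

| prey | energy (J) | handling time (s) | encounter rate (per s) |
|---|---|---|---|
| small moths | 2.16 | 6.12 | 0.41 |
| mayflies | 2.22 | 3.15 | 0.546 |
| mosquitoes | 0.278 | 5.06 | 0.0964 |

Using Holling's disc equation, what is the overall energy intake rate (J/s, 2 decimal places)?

0.37 J/s

Energy encountered per unit search time: 0.41×2.16 + 0.546×2.22 + 0.0964×0.278 = 2.125 J/s.
Handling time per unit search time: 0.41×6.12 + 0.546×3.15 + 0.0964×5.06 = 4.717.
Rate = 2.125/(1 + 4.717) = 0.3716 J/s.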